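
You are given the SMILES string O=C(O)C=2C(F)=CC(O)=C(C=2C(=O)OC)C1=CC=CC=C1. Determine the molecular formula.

Walk through each heavy atom and fill implicit hydrogens from standard valence (C 4, N 3, O 2, S 2, halogen 1):
  atom 1: O, bond orders sum to 2 (valence 2) → 0 H
  atom 2: C, bond orders sum to 4 (valence 4) → 0 H
  atom 3: O, bond orders sum to 1 (valence 2) → 1 H
  atom 4: C, bond orders sum to 4 (valence 4) → 0 H
  atom 5: C, bond orders sum to 4 (valence 4) → 0 H
  atom 6: F (halogen, monovalent) → 0 H
  atom 7: C, bond orders sum to 3 (valence 4) → 1 H
  atom 8: C, bond orders sum to 4 (valence 4) → 0 H
  atom 9: O, bond orders sum to 1 (valence 2) → 1 H
  atom 10: C, bond orders sum to 4 (valence 4) → 0 H
  atom 11: C, bond orders sum to 4 (valence 4) → 0 H
  atom 12: C, bond orders sum to 4 (valence 4) → 0 H
  atom 13: O, bond orders sum to 2 (valence 2) → 0 H
  atom 14: O, bond orders sum to 2 (valence 2) → 0 H
  atom 15: C, bond orders sum to 1 (valence 4) → 3 H
  atom 16: C, bond orders sum to 4 (valence 4) → 0 H
  atom 17: C, bond orders sum to 3 (valence 4) → 1 H
  atom 18: C, bond orders sum to 3 (valence 4) → 1 H
  atom 19: C, bond orders sum to 3 (valence 4) → 1 H
  atom 20: C, bond orders sum to 3 (valence 4) → 1 H
  atom 21: C, bond orders sum to 3 (valence 4) → 1 H
Totals → C:15, H:11, F:1, O:5.

C15H11FO5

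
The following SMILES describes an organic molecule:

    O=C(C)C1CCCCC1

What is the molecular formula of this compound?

Walk through each heavy atom and fill implicit hydrogens from standard valence (C 4, N 3, O 2, S 2, halogen 1):
  atom 1: O, bond orders sum to 2 (valence 2) → 0 H
  atom 2: C, bond orders sum to 4 (valence 4) → 0 H
  atom 3: C, bond orders sum to 1 (valence 4) → 3 H
  atom 4: C, bond orders sum to 3 (valence 4) → 1 H
  atom 5: C, bond orders sum to 2 (valence 4) → 2 H
  atom 6: C, bond orders sum to 2 (valence 4) → 2 H
  atom 7: C, bond orders sum to 2 (valence 4) → 2 H
  atom 8: C, bond orders sum to 2 (valence 4) → 2 H
  atom 9: C, bond orders sum to 2 (valence 4) → 2 H
Totals → C:8, H:14, O:1.

C8H14O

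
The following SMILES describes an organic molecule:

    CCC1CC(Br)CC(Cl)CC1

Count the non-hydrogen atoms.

Every atom symbol written in the SMILES (organic subset) is one heavy atom; implicit H are not written.
Heavy atoms by element → Br:1, C:9, Cl:1.
Total: 11.

11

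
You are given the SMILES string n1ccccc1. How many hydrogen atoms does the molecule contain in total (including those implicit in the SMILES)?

5

Walk through each heavy atom and fill implicit hydrogens from standard valence (C 4, N 3, O 2, S 2, halogen 1); for lowercase aromatic atoms, an aromatic c carries 1 H when it has two neighbours and 0 H with three, and aromatic n carries 0 H:
  atom 1: aromatic n, 2 neighbours → 0 H
  atom 2: aromatic c, 2 neighbours → 1 H
  atom 3: aromatic c, 2 neighbours → 1 H
  atom 4: aromatic c, 2 neighbours → 1 H
  atom 5: aromatic c, 2 neighbours → 1 H
  atom 6: aromatic c, 2 neighbours → 1 H
Total hydrogens: 5.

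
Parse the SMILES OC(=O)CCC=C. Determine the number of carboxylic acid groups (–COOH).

1

The carboxylic acid motif appears at heavy-atom position 2 in the SMILES.
Other groups present: 1 alkene.
Carboxylic acid count: 1.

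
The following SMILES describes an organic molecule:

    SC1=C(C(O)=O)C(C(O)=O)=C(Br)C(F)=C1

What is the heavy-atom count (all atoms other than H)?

Every atom symbol written in the SMILES (organic subset) is one heavy atom; implicit H are not written.
Heavy atoms by element → Br:1, C:8, F:1, O:4, S:1.
Total: 15.

15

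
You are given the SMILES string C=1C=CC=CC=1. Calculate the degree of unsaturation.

4

Molecular formula: C6H6.
DoU = (2C + 2 + N − H − X) / 2, where X is the halogen count and O/S are ignored.
    = (2·6 + 2 + 0 − 6 − 0) / 2 = 8 / 2 = 4.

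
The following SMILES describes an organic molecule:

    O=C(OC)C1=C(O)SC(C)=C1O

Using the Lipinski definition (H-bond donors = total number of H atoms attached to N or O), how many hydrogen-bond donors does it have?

2

Donors: find every N or O and count the H atoms it carries.
  atom 1 (O): bond orders sum to 2 → 0 H
  atom 3 (O): bond orders sum to 2 → 0 H
  atom 7 (O): bond orders sum to 1 → 1 H
  atom 12 (O): bond orders sum to 1 → 1 H
Lipinski HBD = 2.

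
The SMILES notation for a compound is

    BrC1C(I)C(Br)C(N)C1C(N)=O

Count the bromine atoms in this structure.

2

Scan the SMILES for Br atoms (remember two-letter symbols like Cl and Br are single atoms).
Bromine count: 2.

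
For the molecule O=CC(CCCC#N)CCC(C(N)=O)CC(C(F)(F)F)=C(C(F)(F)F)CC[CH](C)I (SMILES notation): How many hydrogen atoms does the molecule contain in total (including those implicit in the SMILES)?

25

Walk through each heavy atom and fill implicit hydrogens from standard valence (C 4, N 3, O 2, S 2, halogen 1):
  atom 1: O, bond orders sum to 2 (valence 2) → 0 H
  atom 2: C, bond orders sum to 3 (valence 4) → 1 H
  atom 3: C, bond orders sum to 3 (valence 4) → 1 H
  atom 4: C, bond orders sum to 2 (valence 4) → 2 H
  atom 5: C, bond orders sum to 2 (valence 4) → 2 H
  atom 6: C, bond orders sum to 2 (valence 4) → 2 H
  atom 7: C, bond orders sum to 4 (valence 4) → 0 H
  atom 8: N, bond orders sum to 3 (valence 3) → 0 H
  atom 9: C, bond orders sum to 2 (valence 4) → 2 H
  atom 10: C, bond orders sum to 2 (valence 4) → 2 H
  atom 11: C, bond orders sum to 3 (valence 4) → 1 H
  atom 12: C, bond orders sum to 4 (valence 4) → 0 H
  atom 13: N, bond orders sum to 1 (valence 3) → 2 H
  atom 14: O, bond orders sum to 2 (valence 2) → 0 H
  atom 15: C, bond orders sum to 2 (valence 4) → 2 H
  atom 16: C, bond orders sum to 4 (valence 4) → 0 H
  atom 17: C, bond orders sum to 4 (valence 4) → 0 H
  atom 18: F (halogen, monovalent) → 0 H
  atom 19: F (halogen, monovalent) → 0 H
  atom 20: F (halogen, monovalent) → 0 H
  atom 21: C, bond orders sum to 4 (valence 4) → 0 H
  atom 22: C, bond orders sum to 4 (valence 4) → 0 H
  atom 23: F (halogen, monovalent) → 0 H
  atom 24: F (halogen, monovalent) → 0 H
  atom 25: F (halogen, monovalent) → 0 H
  atom 26: C, bond orders sum to 2 (valence 4) → 2 H
  atom 27: C, bond orders sum to 2 (valence 4) → 2 H
  atom 28: C with explicit H count 1
  atom 29: C, bond orders sum to 1 (valence 4) → 3 H
  atom 30: I (halogen, monovalent) → 0 H
Total hydrogens: 25.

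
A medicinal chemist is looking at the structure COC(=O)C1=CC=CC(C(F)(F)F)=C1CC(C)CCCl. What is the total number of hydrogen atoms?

Walk through each heavy atom and fill implicit hydrogens from standard valence (C 4, N 3, O 2, S 2, halogen 1):
  atom 1: C, bond orders sum to 1 (valence 4) → 3 H
  atom 2: O, bond orders sum to 2 (valence 2) → 0 H
  atom 3: C, bond orders sum to 4 (valence 4) → 0 H
  atom 4: O, bond orders sum to 2 (valence 2) → 0 H
  atom 5: C, bond orders sum to 4 (valence 4) → 0 H
  atom 6: C, bond orders sum to 3 (valence 4) → 1 H
  atom 7: C, bond orders sum to 3 (valence 4) → 1 H
  atom 8: C, bond orders sum to 3 (valence 4) → 1 H
  atom 9: C, bond orders sum to 4 (valence 4) → 0 H
  atom 10: C, bond orders sum to 4 (valence 4) → 0 H
  atom 11: F (halogen, monovalent) → 0 H
  atom 12: F (halogen, monovalent) → 0 H
  atom 13: F (halogen, monovalent) → 0 H
  atom 14: C, bond orders sum to 4 (valence 4) → 0 H
  atom 15: C, bond orders sum to 2 (valence 4) → 2 H
  atom 16: C, bond orders sum to 3 (valence 4) → 1 H
  atom 17: C, bond orders sum to 1 (valence 4) → 3 H
  atom 18: C, bond orders sum to 2 (valence 4) → 2 H
  atom 19: C, bond orders sum to 2 (valence 4) → 2 H
  atom 20: Cl (halogen, monovalent) → 0 H
Total hydrogens: 16.

16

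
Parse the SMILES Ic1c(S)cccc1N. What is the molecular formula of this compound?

Walk through each heavy atom and fill implicit hydrogens from standard valence (C 4, N 3, O 2, S 2, halogen 1); for lowercase aromatic atoms, an aromatic c carries 1 H when it has two neighbours and 0 H with three, and aromatic n carries 0 H:
  atom 1: I (halogen, monovalent) → 0 H
  atom 2: aromatic c, 3 neighbours → 0 H
  atom 3: aromatic c, 3 neighbours → 0 H
  atom 4: S, bond orders sum to 1 (valence 2) → 1 H
  atom 5: aromatic c, 2 neighbours → 1 H
  atom 6: aromatic c, 2 neighbours → 1 H
  atom 7: aromatic c, 2 neighbours → 1 H
  atom 8: aromatic c, 3 neighbours → 0 H
  atom 9: N, bond orders sum to 1 (valence 3) → 2 H
Totals → C:6, H:6, I:1, N:1, S:1.

C6H6INS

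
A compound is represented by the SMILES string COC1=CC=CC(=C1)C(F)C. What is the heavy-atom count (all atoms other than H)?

Every atom symbol written in the SMILES (organic subset) is one heavy atom; implicit H are not written.
Heavy atoms by element → C:9, F:1, O:1.
Total: 11.

11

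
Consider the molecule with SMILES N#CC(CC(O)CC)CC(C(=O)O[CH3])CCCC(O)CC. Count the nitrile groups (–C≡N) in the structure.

The nitrile motif appears at heavy-atom position 2 in the SMILES.
Other groups present: 1 ester, 2 hydroxyl.
Nitrile count: 1.

1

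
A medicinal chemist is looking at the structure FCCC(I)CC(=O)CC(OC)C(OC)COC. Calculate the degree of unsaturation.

1

Molecular formula: C12H22FIO4.
DoU = (2C + 2 + N − H − X) / 2, where X is the halogen count and O/S are ignored.
    = (2·12 + 2 + 0 − 22 − 2) / 2 = 2 / 2 = 1.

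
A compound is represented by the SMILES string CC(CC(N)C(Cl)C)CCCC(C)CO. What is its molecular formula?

C12H26ClNO

Walk through each heavy atom and fill implicit hydrogens from standard valence (C 4, N 3, O 2, S 2, halogen 1):
  atom 1: C, bond orders sum to 1 (valence 4) → 3 H
  atom 2: C, bond orders sum to 3 (valence 4) → 1 H
  atom 3: C, bond orders sum to 2 (valence 4) → 2 H
  atom 4: C, bond orders sum to 3 (valence 4) → 1 H
  atom 5: N, bond orders sum to 1 (valence 3) → 2 H
  atom 6: C, bond orders sum to 3 (valence 4) → 1 H
  atom 7: Cl (halogen, monovalent) → 0 H
  atom 8: C, bond orders sum to 1 (valence 4) → 3 H
  atom 9: C, bond orders sum to 2 (valence 4) → 2 H
  atom 10: C, bond orders sum to 2 (valence 4) → 2 H
  atom 11: C, bond orders sum to 2 (valence 4) → 2 H
  atom 12: C, bond orders sum to 3 (valence 4) → 1 H
  atom 13: C, bond orders sum to 1 (valence 4) → 3 H
  atom 14: C, bond orders sum to 2 (valence 4) → 2 H
  atom 15: O, bond orders sum to 1 (valence 2) → 1 H
Totals → C:12, H:26, Cl:1, N:1, O:1.
In Hill order: C12H26ClNO.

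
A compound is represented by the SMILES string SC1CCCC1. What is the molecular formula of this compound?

C5H10S

Walk through each heavy atom and fill implicit hydrogens from standard valence (C 4, N 3, O 2, S 2, halogen 1):
  atom 1: S, bond orders sum to 1 (valence 2) → 1 H
  atom 2: C, bond orders sum to 3 (valence 4) → 1 H
  atom 3: C, bond orders sum to 2 (valence 4) → 2 H
  atom 4: C, bond orders sum to 2 (valence 4) → 2 H
  atom 5: C, bond orders sum to 2 (valence 4) → 2 H
  atom 6: C, bond orders sum to 2 (valence 4) → 2 H
Totals → C:5, H:10, S:1.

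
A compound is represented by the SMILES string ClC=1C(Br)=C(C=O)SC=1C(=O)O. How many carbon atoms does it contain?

Count every carbon token in the SMILES (each C, including those in ring-closure positions and inside branches).
Carbon count: 6.

6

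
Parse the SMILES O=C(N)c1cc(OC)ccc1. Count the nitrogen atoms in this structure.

Scan the SMILES for N atoms (remember two-letter symbols like Cl and Br are single atoms).
Nitrogen count: 1.

1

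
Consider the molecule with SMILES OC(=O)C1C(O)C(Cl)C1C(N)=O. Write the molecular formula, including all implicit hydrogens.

Walk through each heavy atom and fill implicit hydrogens from standard valence (C 4, N 3, O 2, S 2, halogen 1):
  atom 1: O, bond orders sum to 1 (valence 2) → 1 H
  atom 2: C, bond orders sum to 4 (valence 4) → 0 H
  atom 3: O, bond orders sum to 2 (valence 2) → 0 H
  atom 4: C, bond orders sum to 3 (valence 4) → 1 H
  atom 5: C, bond orders sum to 3 (valence 4) → 1 H
  atom 6: O, bond orders sum to 1 (valence 2) → 1 H
  atom 7: C, bond orders sum to 3 (valence 4) → 1 H
  atom 8: Cl (halogen, monovalent) → 0 H
  atom 9: C, bond orders sum to 3 (valence 4) → 1 H
  atom 10: C, bond orders sum to 4 (valence 4) → 0 H
  atom 11: N, bond orders sum to 1 (valence 3) → 2 H
  atom 12: O, bond orders sum to 2 (valence 2) → 0 H
Totals → C:6, H:8, Cl:1, N:1, O:4.

C6H8ClNO4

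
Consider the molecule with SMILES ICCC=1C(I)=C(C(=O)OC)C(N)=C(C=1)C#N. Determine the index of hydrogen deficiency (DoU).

7

Molecular formula: C11H10I2N2O2.
DoU = (2C + 2 + N − H − X) / 2, where X is the halogen count and O/S are ignored.
    = (2·11 + 2 + 2 − 10 − 2) / 2 = 14 / 2 = 7.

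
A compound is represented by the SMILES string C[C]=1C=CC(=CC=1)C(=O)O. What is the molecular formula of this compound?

Walk through each heavy atom and fill implicit hydrogens from standard valence (C 4, N 3, O 2, S 2, halogen 1):
  atom 1: C, bond orders sum to 1 (valence 4) → 3 H
  atom 2: C with explicit H count 0
  atom 3: C, bond orders sum to 3 (valence 4) → 1 H
  atom 4: C, bond orders sum to 3 (valence 4) → 1 H
  atom 5: C, bond orders sum to 4 (valence 4) → 0 H
  atom 6: C, bond orders sum to 3 (valence 4) → 1 H
  atom 7: C, bond orders sum to 3 (valence 4) → 1 H
  atom 8: C, bond orders sum to 4 (valence 4) → 0 H
  atom 9: O, bond orders sum to 2 (valence 2) → 0 H
  atom 10: O, bond orders sum to 1 (valence 2) → 1 H
Totals → C:8, H:8, O:2.

C8H8O2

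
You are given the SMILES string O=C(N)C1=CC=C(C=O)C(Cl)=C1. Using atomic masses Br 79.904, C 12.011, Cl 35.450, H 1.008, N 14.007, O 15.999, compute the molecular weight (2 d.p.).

First, the molecular formula is C8H6ClNO2 (counting implicit H from valence).
  C: 8 × 12.011 = 96.088
  Cl: 1 × 35.450 = 35.450
  H: 6 × 1.008 = 6.048
  N: 1 × 14.007 = 14.007
  O: 2 × 15.999 = 31.998
Sum: 8×12.011 + 1×35.450 + 6×1.008 + 1×14.007 + 2×15.999 = 183.591 → 183.59 g/mol.

183.59 g/mol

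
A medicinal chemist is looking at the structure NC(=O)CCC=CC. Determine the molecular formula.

C6H11NO

Walk through each heavy atom and fill implicit hydrogens from standard valence (C 4, N 3, O 2, S 2, halogen 1):
  atom 1: N, bond orders sum to 1 (valence 3) → 2 H
  atom 2: C, bond orders sum to 4 (valence 4) → 0 H
  atom 3: O, bond orders sum to 2 (valence 2) → 0 H
  atom 4: C, bond orders sum to 2 (valence 4) → 2 H
  atom 5: C, bond orders sum to 2 (valence 4) → 2 H
  atom 6: C, bond orders sum to 3 (valence 4) → 1 H
  atom 7: C, bond orders sum to 3 (valence 4) → 1 H
  atom 8: C, bond orders sum to 1 (valence 4) → 3 H
Totals → C:6, H:11, N:1, O:1.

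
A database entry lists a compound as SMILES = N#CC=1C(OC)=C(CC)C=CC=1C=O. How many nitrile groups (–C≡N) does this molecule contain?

1

The nitrile motif appears at heavy-atom position 2 in the SMILES.
Other groups present: 1 aldehyde, 1 ether.
Nitrile count: 1.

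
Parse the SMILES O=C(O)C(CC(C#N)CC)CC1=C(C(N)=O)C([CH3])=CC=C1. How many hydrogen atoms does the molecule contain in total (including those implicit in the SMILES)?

20

Walk through each heavy atom and fill implicit hydrogens from standard valence (C 4, N 3, O 2, S 2, halogen 1):
  atom 1: O, bond orders sum to 2 (valence 2) → 0 H
  atom 2: C, bond orders sum to 4 (valence 4) → 0 H
  atom 3: O, bond orders sum to 1 (valence 2) → 1 H
  atom 4: C, bond orders sum to 3 (valence 4) → 1 H
  atom 5: C, bond orders sum to 2 (valence 4) → 2 H
  atom 6: C, bond orders sum to 3 (valence 4) → 1 H
  atom 7: C, bond orders sum to 4 (valence 4) → 0 H
  atom 8: N, bond orders sum to 3 (valence 3) → 0 H
  atom 9: C, bond orders sum to 2 (valence 4) → 2 H
  atom 10: C, bond orders sum to 1 (valence 4) → 3 H
  atom 11: C, bond orders sum to 2 (valence 4) → 2 H
  atom 12: C, bond orders sum to 4 (valence 4) → 0 H
  atom 13: C, bond orders sum to 4 (valence 4) → 0 H
  atom 14: C, bond orders sum to 4 (valence 4) → 0 H
  atom 15: N, bond orders sum to 1 (valence 3) → 2 H
  atom 16: O, bond orders sum to 2 (valence 2) → 0 H
  atom 17: C, bond orders sum to 4 (valence 4) → 0 H
  atom 18: C with explicit H count 3
  atom 19: C, bond orders sum to 3 (valence 4) → 1 H
  atom 20: C, bond orders sum to 3 (valence 4) → 1 H
  atom 21: C, bond orders sum to 3 (valence 4) → 1 H
Total hydrogens: 20.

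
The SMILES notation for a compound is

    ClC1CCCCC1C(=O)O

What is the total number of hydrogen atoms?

11

Walk through each heavy atom and fill implicit hydrogens from standard valence (C 4, N 3, O 2, S 2, halogen 1):
  atom 1: Cl (halogen, monovalent) → 0 H
  atom 2: C, bond orders sum to 3 (valence 4) → 1 H
  atom 3: C, bond orders sum to 2 (valence 4) → 2 H
  atom 4: C, bond orders sum to 2 (valence 4) → 2 H
  atom 5: C, bond orders sum to 2 (valence 4) → 2 H
  atom 6: C, bond orders sum to 2 (valence 4) → 2 H
  atom 7: C, bond orders sum to 3 (valence 4) → 1 H
  atom 8: C, bond orders sum to 4 (valence 4) → 0 H
  atom 9: O, bond orders sum to 2 (valence 2) → 0 H
  atom 10: O, bond orders sum to 1 (valence 2) → 1 H
Total hydrogens: 11.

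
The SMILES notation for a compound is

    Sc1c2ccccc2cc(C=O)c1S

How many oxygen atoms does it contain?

Scan the SMILES for O atoms (remember two-letter symbols like Cl and Br are single atoms).
Oxygen count: 1.

1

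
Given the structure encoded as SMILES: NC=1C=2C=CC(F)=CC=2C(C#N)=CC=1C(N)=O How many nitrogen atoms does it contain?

3

Scan the SMILES for N atoms (remember two-letter symbols like Cl and Br are single atoms).
Nitrogen count: 3.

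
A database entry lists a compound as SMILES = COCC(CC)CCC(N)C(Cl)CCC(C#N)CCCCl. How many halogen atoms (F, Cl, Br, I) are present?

Halogen atoms appear at heavy-atom positions 12, 21 (2×Cl).
Other groups present: 1 ether, 1 nitrile, 1 primary amine.
Halogen count: 2.

2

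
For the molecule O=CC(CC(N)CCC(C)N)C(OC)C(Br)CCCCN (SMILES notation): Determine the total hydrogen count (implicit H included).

32

Walk through each heavy atom and fill implicit hydrogens from standard valence (C 4, N 3, O 2, S 2, halogen 1):
  atom 1: O, bond orders sum to 2 (valence 2) → 0 H
  atom 2: C, bond orders sum to 3 (valence 4) → 1 H
  atom 3: C, bond orders sum to 3 (valence 4) → 1 H
  atom 4: C, bond orders sum to 2 (valence 4) → 2 H
  atom 5: C, bond orders sum to 3 (valence 4) → 1 H
  atom 6: N, bond orders sum to 1 (valence 3) → 2 H
  atom 7: C, bond orders sum to 2 (valence 4) → 2 H
  atom 8: C, bond orders sum to 2 (valence 4) → 2 H
  atom 9: C, bond orders sum to 3 (valence 4) → 1 H
  atom 10: C, bond orders sum to 1 (valence 4) → 3 H
  atom 11: N, bond orders sum to 1 (valence 3) → 2 H
  atom 12: C, bond orders sum to 3 (valence 4) → 1 H
  atom 13: O, bond orders sum to 2 (valence 2) → 0 H
  atom 14: C, bond orders sum to 1 (valence 4) → 3 H
  atom 15: C, bond orders sum to 3 (valence 4) → 1 H
  atom 16: Br (halogen, monovalent) → 0 H
  atom 17: C, bond orders sum to 2 (valence 4) → 2 H
  atom 18: C, bond orders sum to 2 (valence 4) → 2 H
  atom 19: C, bond orders sum to 2 (valence 4) → 2 H
  atom 20: C, bond orders sum to 2 (valence 4) → 2 H
  atom 21: N, bond orders sum to 1 (valence 3) → 2 H
Total hydrogens: 32.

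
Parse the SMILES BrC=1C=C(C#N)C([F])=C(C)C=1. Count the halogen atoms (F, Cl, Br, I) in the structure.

Halogen atoms appear at heavy-atom positions 1, 8 (1×Br, 1×F).
Other groups present: 1 nitrile.
Halogen count: 2.

2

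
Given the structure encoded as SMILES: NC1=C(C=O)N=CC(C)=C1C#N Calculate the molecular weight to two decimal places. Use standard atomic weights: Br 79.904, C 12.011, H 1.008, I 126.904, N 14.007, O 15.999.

161.16 g/mol

First, the molecular formula is C8H7N3O (counting implicit H from valence).
  C: 8 × 12.011 = 96.088
  H: 7 × 1.008 = 7.056
  N: 3 × 14.007 = 42.021
  O: 1 × 15.999 = 15.999
Sum: 8×12.011 + 7×1.008 + 3×14.007 + 1×15.999 = 161.164 → 161.16 g/mol.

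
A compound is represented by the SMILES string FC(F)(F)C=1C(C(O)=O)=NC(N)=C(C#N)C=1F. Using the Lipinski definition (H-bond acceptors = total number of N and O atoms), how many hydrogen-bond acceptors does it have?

5

N atoms: 3; O atoms: 2.
Lipinski HBA = 3 + 2 = 5.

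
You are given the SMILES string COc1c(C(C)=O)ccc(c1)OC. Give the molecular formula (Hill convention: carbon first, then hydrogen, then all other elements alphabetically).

Walk through each heavy atom and fill implicit hydrogens from standard valence (C 4, N 3, O 2, S 2, halogen 1); for lowercase aromatic atoms, an aromatic c carries 1 H when it has two neighbours and 0 H with three, and aromatic n carries 0 H:
  atom 1: C, bond orders sum to 1 (valence 4) → 3 H
  atom 2: O, bond orders sum to 2 (valence 2) → 0 H
  atom 3: aromatic c, 3 neighbours → 0 H
  atom 4: aromatic c, 3 neighbours → 0 H
  atom 5: C, bond orders sum to 4 (valence 4) → 0 H
  atom 6: C, bond orders sum to 1 (valence 4) → 3 H
  atom 7: O, bond orders sum to 2 (valence 2) → 0 H
  atom 8: aromatic c, 2 neighbours → 1 H
  atom 9: aromatic c, 2 neighbours → 1 H
  atom 10: aromatic c, 3 neighbours → 0 H
  atom 11: aromatic c, 2 neighbours → 1 H
  atom 12: O, bond orders sum to 2 (valence 2) → 0 H
  atom 13: C, bond orders sum to 1 (valence 4) → 3 H
Totals → C:10, H:12, O:3.

C10H12O3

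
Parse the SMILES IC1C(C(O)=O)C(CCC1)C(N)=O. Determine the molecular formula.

Walk through each heavy atom and fill implicit hydrogens from standard valence (C 4, N 3, O 2, S 2, halogen 1):
  atom 1: I (halogen, monovalent) → 0 H
  atom 2: C, bond orders sum to 3 (valence 4) → 1 H
  atom 3: C, bond orders sum to 3 (valence 4) → 1 H
  atom 4: C, bond orders sum to 4 (valence 4) → 0 H
  atom 5: O, bond orders sum to 1 (valence 2) → 1 H
  atom 6: O, bond orders sum to 2 (valence 2) → 0 H
  atom 7: C, bond orders sum to 3 (valence 4) → 1 H
  atom 8: C, bond orders sum to 2 (valence 4) → 2 H
  atom 9: C, bond orders sum to 2 (valence 4) → 2 H
  atom 10: C, bond orders sum to 2 (valence 4) → 2 H
  atom 11: C, bond orders sum to 4 (valence 4) → 0 H
  atom 12: N, bond orders sum to 1 (valence 3) → 2 H
  atom 13: O, bond orders sum to 2 (valence 2) → 0 H
Totals → C:8, H:12, I:1, N:1, O:3.

C8H12INO3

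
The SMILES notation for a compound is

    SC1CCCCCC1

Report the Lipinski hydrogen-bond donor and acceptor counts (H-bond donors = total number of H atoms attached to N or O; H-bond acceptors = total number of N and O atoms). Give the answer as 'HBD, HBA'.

0, 0

Donors: find every N or O and count the H atoms it carries.
  (no N or O atoms present)
Lipinski HBD = 0.
Acceptors: N atoms = 0, O atoms = 0 → HBA = 0.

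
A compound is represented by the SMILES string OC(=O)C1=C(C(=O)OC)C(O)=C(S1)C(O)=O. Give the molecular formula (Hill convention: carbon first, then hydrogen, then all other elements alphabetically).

C8H6O7S

Walk through each heavy atom and fill implicit hydrogens from standard valence (C 4, N 3, O 2, S 2, halogen 1):
  atom 1: O, bond orders sum to 1 (valence 2) → 1 H
  atom 2: C, bond orders sum to 4 (valence 4) → 0 H
  atom 3: O, bond orders sum to 2 (valence 2) → 0 H
  atom 4: C, bond orders sum to 4 (valence 4) → 0 H
  atom 5: C, bond orders sum to 4 (valence 4) → 0 H
  atom 6: C, bond orders sum to 4 (valence 4) → 0 H
  atom 7: O, bond orders sum to 2 (valence 2) → 0 H
  atom 8: O, bond orders sum to 2 (valence 2) → 0 H
  atom 9: C, bond orders sum to 1 (valence 4) → 3 H
  atom 10: C, bond orders sum to 4 (valence 4) → 0 H
  atom 11: O, bond orders sum to 1 (valence 2) → 1 H
  atom 12: C, bond orders sum to 4 (valence 4) → 0 H
  atom 13: S, bond orders sum to 2 (valence 2) → 0 H
  atom 14: C, bond orders sum to 4 (valence 4) → 0 H
  atom 15: O, bond orders sum to 1 (valence 2) → 1 H
  atom 16: O, bond orders sum to 2 (valence 2) → 0 H
Totals → C:8, H:6, O:7, S:1.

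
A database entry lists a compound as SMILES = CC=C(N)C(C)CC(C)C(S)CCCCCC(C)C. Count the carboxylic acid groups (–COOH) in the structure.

Scan the SMILES for the carboxylic acid motif — none present.
Groups that are present: 1 alkene, 1 primary amine, 1 thiol.

0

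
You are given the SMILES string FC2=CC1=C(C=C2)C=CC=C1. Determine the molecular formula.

C10H7F

Walk through each heavy atom and fill implicit hydrogens from standard valence (C 4, N 3, O 2, S 2, halogen 1):
  atom 1: F (halogen, monovalent) → 0 H
  atom 2: C, bond orders sum to 4 (valence 4) → 0 H
  atom 3: C, bond orders sum to 3 (valence 4) → 1 H
  atom 4: C, bond orders sum to 4 (valence 4) → 0 H
  atom 5: C, bond orders sum to 4 (valence 4) → 0 H
  atom 6: C, bond orders sum to 3 (valence 4) → 1 H
  atom 7: C, bond orders sum to 3 (valence 4) → 1 H
  atom 8: C, bond orders sum to 3 (valence 4) → 1 H
  atom 9: C, bond orders sum to 3 (valence 4) → 1 H
  atom 10: C, bond orders sum to 3 (valence 4) → 1 H
  atom 11: C, bond orders sum to 3 (valence 4) → 1 H
Totals → C:10, H:7, F:1.
In Hill order: C10H7F.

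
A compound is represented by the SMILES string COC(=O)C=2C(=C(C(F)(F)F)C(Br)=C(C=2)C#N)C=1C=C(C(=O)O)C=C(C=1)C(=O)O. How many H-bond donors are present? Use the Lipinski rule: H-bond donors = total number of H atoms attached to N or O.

Donors: find every N or O and count the H atoms it carries.
  atom 2 (O): bond orders sum to 2 → 0 H
  atom 4 (O): bond orders sum to 2 → 0 H
  atom 17 (N): bond orders sum to 3 → 0 H
  atom 22 (O): bond orders sum to 2 → 0 H
  atom 23 (O): bond orders sum to 1 → 1 H
  atom 28 (O): bond orders sum to 2 → 0 H
  atom 29 (O): bond orders sum to 1 → 1 H
Lipinski HBD = 2.

2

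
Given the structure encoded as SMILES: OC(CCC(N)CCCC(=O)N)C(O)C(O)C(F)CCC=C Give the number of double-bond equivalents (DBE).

Molecular formula: C15H29FN2O4.
DoU = (2C + 2 + N − H − X) / 2, where X is the halogen count and O/S are ignored.
    = (2·15 + 2 + 2 − 29 − 1) / 2 = 4 / 2 = 2.

2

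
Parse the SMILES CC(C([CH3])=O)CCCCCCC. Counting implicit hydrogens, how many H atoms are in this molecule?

Walk through each heavy atom and fill implicit hydrogens from standard valence (C 4, N 3, O 2, S 2, halogen 1):
  atom 1: C, bond orders sum to 1 (valence 4) → 3 H
  atom 2: C, bond orders sum to 3 (valence 4) → 1 H
  atom 3: C, bond orders sum to 4 (valence 4) → 0 H
  atom 4: C with explicit H count 3
  atom 5: O, bond orders sum to 2 (valence 2) → 0 H
  atom 6: C, bond orders sum to 2 (valence 4) → 2 H
  atom 7: C, bond orders sum to 2 (valence 4) → 2 H
  atom 8: C, bond orders sum to 2 (valence 4) → 2 H
  atom 9: C, bond orders sum to 2 (valence 4) → 2 H
  atom 10: C, bond orders sum to 2 (valence 4) → 2 H
  atom 11: C, bond orders sum to 2 (valence 4) → 2 H
  atom 12: C, bond orders sum to 1 (valence 4) → 3 H
Total hydrogens: 22.

22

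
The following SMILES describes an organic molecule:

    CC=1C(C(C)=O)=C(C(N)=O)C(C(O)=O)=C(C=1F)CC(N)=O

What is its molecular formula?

C13H13FN2O5

Walk through each heavy atom and fill implicit hydrogens from standard valence (C 4, N 3, O 2, S 2, halogen 1):
  atom 1: C, bond orders sum to 1 (valence 4) → 3 H
  atom 2: C, bond orders sum to 4 (valence 4) → 0 H
  atom 3: C, bond orders sum to 4 (valence 4) → 0 H
  atom 4: C, bond orders sum to 4 (valence 4) → 0 H
  atom 5: C, bond orders sum to 1 (valence 4) → 3 H
  atom 6: O, bond orders sum to 2 (valence 2) → 0 H
  atom 7: C, bond orders sum to 4 (valence 4) → 0 H
  atom 8: C, bond orders sum to 4 (valence 4) → 0 H
  atom 9: N, bond orders sum to 1 (valence 3) → 2 H
  atom 10: O, bond orders sum to 2 (valence 2) → 0 H
  atom 11: C, bond orders sum to 4 (valence 4) → 0 H
  atom 12: C, bond orders sum to 4 (valence 4) → 0 H
  atom 13: O, bond orders sum to 1 (valence 2) → 1 H
  atom 14: O, bond orders sum to 2 (valence 2) → 0 H
  atom 15: C, bond orders sum to 4 (valence 4) → 0 H
  atom 16: C, bond orders sum to 4 (valence 4) → 0 H
  atom 17: F (halogen, monovalent) → 0 H
  atom 18: C, bond orders sum to 2 (valence 4) → 2 H
  atom 19: C, bond orders sum to 4 (valence 4) → 0 H
  atom 20: N, bond orders sum to 1 (valence 3) → 2 H
  atom 21: O, bond orders sum to 2 (valence 2) → 0 H
Totals → C:13, H:13, F:1, N:2, O:5.
In Hill order: C13H13FN2O5.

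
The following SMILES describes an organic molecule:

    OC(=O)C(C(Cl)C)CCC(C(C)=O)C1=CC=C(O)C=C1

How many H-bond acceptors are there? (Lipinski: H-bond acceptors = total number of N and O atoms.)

4

N atoms: 0; O atoms: 4.
Lipinski HBA = 0 + 4 = 4.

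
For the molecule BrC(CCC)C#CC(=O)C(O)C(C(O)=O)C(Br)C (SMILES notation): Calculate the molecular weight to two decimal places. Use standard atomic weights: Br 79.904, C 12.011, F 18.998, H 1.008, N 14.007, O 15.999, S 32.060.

384.06 g/mol

First, the molecular formula is C12H16Br2O4 (counting implicit H from valence).
  Br: 2 × 79.904 = 159.808
  C: 12 × 12.011 = 144.132
  H: 16 × 1.008 = 16.128
  O: 4 × 15.999 = 63.996
Sum: 2×79.904 + 12×12.011 + 16×1.008 + 4×15.999 = 384.064 → 384.06 g/mol.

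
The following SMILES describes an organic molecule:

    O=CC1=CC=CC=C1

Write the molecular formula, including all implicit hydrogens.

C7H6O

Walk through each heavy atom and fill implicit hydrogens from standard valence (C 4, N 3, O 2, S 2, halogen 1):
  atom 1: O, bond orders sum to 2 (valence 2) → 0 H
  atom 2: C, bond orders sum to 3 (valence 4) → 1 H
  atom 3: C, bond orders sum to 4 (valence 4) → 0 H
  atom 4: C, bond orders sum to 3 (valence 4) → 1 H
  atom 5: C, bond orders sum to 3 (valence 4) → 1 H
  atom 6: C, bond orders sum to 3 (valence 4) → 1 H
  atom 7: C, bond orders sum to 3 (valence 4) → 1 H
  atom 8: C, bond orders sum to 3 (valence 4) → 1 H
Totals → C:7, H:6, O:1.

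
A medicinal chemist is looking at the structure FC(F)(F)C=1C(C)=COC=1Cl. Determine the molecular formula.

Walk through each heavy atom and fill implicit hydrogens from standard valence (C 4, N 3, O 2, S 2, halogen 1):
  atom 1: F (halogen, monovalent) → 0 H
  atom 2: C, bond orders sum to 4 (valence 4) → 0 H
  atom 3: F (halogen, monovalent) → 0 H
  atom 4: F (halogen, monovalent) → 0 H
  atom 5: C, bond orders sum to 4 (valence 4) → 0 H
  atom 6: C, bond orders sum to 4 (valence 4) → 0 H
  atom 7: C, bond orders sum to 1 (valence 4) → 3 H
  atom 8: C, bond orders sum to 3 (valence 4) → 1 H
  atom 9: O, bond orders sum to 2 (valence 2) → 0 H
  atom 10: C, bond orders sum to 4 (valence 4) → 0 H
  atom 11: Cl (halogen, monovalent) → 0 H
Totals → C:6, H:4, Cl:1, F:3, O:1.

C6H4ClF3O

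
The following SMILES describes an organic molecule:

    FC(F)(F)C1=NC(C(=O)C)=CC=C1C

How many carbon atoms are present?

Count every carbon token in the SMILES (each C, including those in ring-closure positions and inside branches).
Carbon count: 9.

9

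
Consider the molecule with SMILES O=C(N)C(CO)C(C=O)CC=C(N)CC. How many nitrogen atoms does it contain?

2

Scan the SMILES for N atoms (remember two-letter symbols like Cl and Br are single atoms).
Nitrogen count: 2.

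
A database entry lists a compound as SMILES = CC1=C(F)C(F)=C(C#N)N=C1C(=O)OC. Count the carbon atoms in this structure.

Count every carbon token in the SMILES (each C, including those in ring-closure positions and inside branches).
Carbon count: 9.

9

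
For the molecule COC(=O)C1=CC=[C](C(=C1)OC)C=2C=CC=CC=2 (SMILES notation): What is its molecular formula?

Walk through each heavy atom and fill implicit hydrogens from standard valence (C 4, N 3, O 2, S 2, halogen 1):
  atom 1: C, bond orders sum to 1 (valence 4) → 3 H
  atom 2: O, bond orders sum to 2 (valence 2) → 0 H
  atom 3: C, bond orders sum to 4 (valence 4) → 0 H
  atom 4: O, bond orders sum to 2 (valence 2) → 0 H
  atom 5: C, bond orders sum to 4 (valence 4) → 0 H
  atom 6: C, bond orders sum to 3 (valence 4) → 1 H
  atom 7: C, bond orders sum to 3 (valence 4) → 1 H
  atom 8: C with explicit H count 0
  atom 9: C, bond orders sum to 4 (valence 4) → 0 H
  atom 10: C, bond orders sum to 3 (valence 4) → 1 H
  atom 11: O, bond orders sum to 2 (valence 2) → 0 H
  atom 12: C, bond orders sum to 1 (valence 4) → 3 H
  atom 13: C, bond orders sum to 4 (valence 4) → 0 H
  atom 14: C, bond orders sum to 3 (valence 4) → 1 H
  atom 15: C, bond orders sum to 3 (valence 4) → 1 H
  atom 16: C, bond orders sum to 3 (valence 4) → 1 H
  atom 17: C, bond orders sum to 3 (valence 4) → 1 H
  atom 18: C, bond orders sum to 3 (valence 4) → 1 H
Totals → C:15, H:14, O:3.

C15H14O3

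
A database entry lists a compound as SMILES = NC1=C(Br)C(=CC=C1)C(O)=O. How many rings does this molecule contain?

1

In SMILES, each pair of matching ring-closure digits denotes one ring-closing bond; the number of such bonds equals the number of independent rings.
Ring-closure bonds here: 1.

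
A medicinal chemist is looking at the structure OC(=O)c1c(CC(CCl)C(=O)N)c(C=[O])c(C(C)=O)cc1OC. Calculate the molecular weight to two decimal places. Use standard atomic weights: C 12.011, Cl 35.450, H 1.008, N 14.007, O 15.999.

341.74 g/mol

First, the molecular formula is C15H16ClNO6 (counting implicit H from valence).
  C: 15 × 12.011 = 180.165
  Cl: 1 × 35.450 = 35.450
  H: 16 × 1.008 = 16.128
  N: 1 × 14.007 = 14.007
  O: 6 × 15.999 = 95.994
Sum: 15×12.011 + 1×35.450 + 16×1.008 + 1×14.007 + 6×15.999 = 341.744 → 341.74 g/mol.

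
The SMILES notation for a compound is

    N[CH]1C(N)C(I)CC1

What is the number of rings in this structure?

In SMILES, each pair of matching ring-closure digits denotes one ring-closing bond; the number of such bonds equals the number of independent rings.
Ring-closure bonds here: 1.

1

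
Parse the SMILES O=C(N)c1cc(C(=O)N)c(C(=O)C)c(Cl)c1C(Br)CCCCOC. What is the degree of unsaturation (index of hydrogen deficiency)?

7

Molecular formula: C16H20BrClN2O4.
DoU = (2C + 2 + N − H − X) / 2, where X is the halogen count and O/S are ignored.
    = (2·16 + 2 + 2 − 20 − 2) / 2 = 14 / 2 = 7.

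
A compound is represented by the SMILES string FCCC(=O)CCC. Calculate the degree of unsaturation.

Degree of unsaturation = (number of rings) + (number of π bonds).
Ring closures in the SMILES: 0.
π bonds: 1 double bond (each 1 DoU) → 1 DoU from unsaturation.
Total DoU = 0 + 1 = 1.

1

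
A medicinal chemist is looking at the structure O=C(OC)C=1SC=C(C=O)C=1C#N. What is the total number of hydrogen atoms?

5

Walk through each heavy atom and fill implicit hydrogens from standard valence (C 4, N 3, O 2, S 2, halogen 1):
  atom 1: O, bond orders sum to 2 (valence 2) → 0 H
  atom 2: C, bond orders sum to 4 (valence 4) → 0 H
  atom 3: O, bond orders sum to 2 (valence 2) → 0 H
  atom 4: C, bond orders sum to 1 (valence 4) → 3 H
  atom 5: C, bond orders sum to 4 (valence 4) → 0 H
  atom 6: S, bond orders sum to 2 (valence 2) → 0 H
  atom 7: C, bond orders sum to 3 (valence 4) → 1 H
  atom 8: C, bond orders sum to 4 (valence 4) → 0 H
  atom 9: C, bond orders sum to 3 (valence 4) → 1 H
  atom 10: O, bond orders sum to 2 (valence 2) → 0 H
  atom 11: C, bond orders sum to 4 (valence 4) → 0 H
  atom 12: C, bond orders sum to 4 (valence 4) → 0 H
  atom 13: N, bond orders sum to 3 (valence 3) → 0 H
Total hydrogens: 5.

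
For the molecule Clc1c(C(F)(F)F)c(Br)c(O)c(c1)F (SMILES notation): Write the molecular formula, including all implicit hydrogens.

C7H2BrClF4O

Walk through each heavy atom and fill implicit hydrogens from standard valence (C 4, N 3, O 2, S 2, halogen 1); for lowercase aromatic atoms, an aromatic c carries 1 H when it has two neighbours and 0 H with three, and aromatic n carries 0 H:
  atom 1: Cl (halogen, monovalent) → 0 H
  atom 2: aromatic c, 3 neighbours → 0 H
  atom 3: aromatic c, 3 neighbours → 0 H
  atom 4: C, bond orders sum to 4 (valence 4) → 0 H
  atom 5: F (halogen, monovalent) → 0 H
  atom 6: F (halogen, monovalent) → 0 H
  atom 7: F (halogen, monovalent) → 0 H
  atom 8: aromatic c, 3 neighbours → 0 H
  atom 9: Br (halogen, monovalent) → 0 H
  atom 10: aromatic c, 3 neighbours → 0 H
  atom 11: O, bond orders sum to 1 (valence 2) → 1 H
  atom 12: aromatic c, 3 neighbours → 0 H
  atom 13: aromatic c, 2 neighbours → 1 H
  atom 14: F (halogen, monovalent) → 0 H
Totals → C:7, H:2, Br:1, Cl:1, F:4, O:1.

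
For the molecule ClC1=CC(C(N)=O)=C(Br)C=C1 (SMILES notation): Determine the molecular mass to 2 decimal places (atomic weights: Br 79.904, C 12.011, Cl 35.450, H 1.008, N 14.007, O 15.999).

234.48 g/mol

First, the molecular formula is C7H5BrClNO (counting implicit H from valence).
  Br: 1 × 79.904 = 79.904
  C: 7 × 12.011 = 84.077
  Cl: 1 × 35.450 = 35.450
  H: 5 × 1.008 = 5.040
  N: 1 × 14.007 = 14.007
  O: 1 × 15.999 = 15.999
Sum: 1×79.904 + 7×12.011 + 1×35.450 + 5×1.008 + 1×14.007 + 1×15.999 = 234.477 → 234.48 g/mol.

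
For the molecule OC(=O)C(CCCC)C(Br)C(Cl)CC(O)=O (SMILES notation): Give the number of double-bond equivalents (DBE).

Molecular formula: C10H16BrClO4.
DoU = (2C + 2 + N − H − X) / 2, where X is the halogen count and O/S are ignored.
    = (2·10 + 2 + 0 − 16 − 2) / 2 = 4 / 2 = 2.

2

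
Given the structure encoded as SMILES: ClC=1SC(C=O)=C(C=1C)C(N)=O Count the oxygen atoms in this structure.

Scan the SMILES for O atoms (remember two-letter symbols like Cl and Br are single atoms).
Oxygen count: 2.

2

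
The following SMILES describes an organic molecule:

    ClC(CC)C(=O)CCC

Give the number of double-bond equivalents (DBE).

Molecular formula: C7H13ClO.
DoU = (2C + 2 + N − H − X) / 2, where X is the halogen count and O/S are ignored.
    = (2·7 + 2 + 0 − 13 − 1) / 2 = 2 / 2 = 1.

1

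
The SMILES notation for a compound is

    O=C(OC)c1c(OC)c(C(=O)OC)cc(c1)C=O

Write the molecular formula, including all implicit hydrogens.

C12H12O6

Walk through each heavy atom and fill implicit hydrogens from standard valence (C 4, N 3, O 2, S 2, halogen 1); for lowercase aromatic atoms, an aromatic c carries 1 H when it has two neighbours and 0 H with three, and aromatic n carries 0 H:
  atom 1: O, bond orders sum to 2 (valence 2) → 0 H
  atom 2: C, bond orders sum to 4 (valence 4) → 0 H
  atom 3: O, bond orders sum to 2 (valence 2) → 0 H
  atom 4: C, bond orders sum to 1 (valence 4) → 3 H
  atom 5: aromatic c, 3 neighbours → 0 H
  atom 6: aromatic c, 3 neighbours → 0 H
  atom 7: O, bond orders sum to 2 (valence 2) → 0 H
  atom 8: C, bond orders sum to 1 (valence 4) → 3 H
  atom 9: aromatic c, 3 neighbours → 0 H
  atom 10: C, bond orders sum to 4 (valence 4) → 0 H
  atom 11: O, bond orders sum to 2 (valence 2) → 0 H
  atom 12: O, bond orders sum to 2 (valence 2) → 0 H
  atom 13: C, bond orders sum to 1 (valence 4) → 3 H
  atom 14: aromatic c, 2 neighbours → 1 H
  atom 15: aromatic c, 3 neighbours → 0 H
  atom 16: aromatic c, 2 neighbours → 1 H
  atom 17: C, bond orders sum to 3 (valence 4) → 1 H
  atom 18: O, bond orders sum to 2 (valence 2) → 0 H
Totals → C:12, H:12, O:6.
In Hill order: C12H12O6.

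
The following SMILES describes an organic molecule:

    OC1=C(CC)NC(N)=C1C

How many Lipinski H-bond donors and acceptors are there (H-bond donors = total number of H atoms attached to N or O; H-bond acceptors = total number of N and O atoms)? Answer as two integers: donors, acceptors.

4, 3

Donors: find every N or O and count the H atoms it carries.
  atom 1 (O): bond orders sum to 1 → 1 H
  atom 6 (N): bond orders sum to 2 → 1 H
  atom 8 (N): bond orders sum to 1 → 2 H
Lipinski HBD = 4.
Acceptors: N atoms = 2, O atoms = 1 → HBA = 3.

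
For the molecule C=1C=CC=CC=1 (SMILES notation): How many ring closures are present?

1

In SMILES, each pair of matching ring-closure digits denotes one ring-closing bond; the number of such bonds equals the number of independent rings.
Ring-closure bonds here: 1.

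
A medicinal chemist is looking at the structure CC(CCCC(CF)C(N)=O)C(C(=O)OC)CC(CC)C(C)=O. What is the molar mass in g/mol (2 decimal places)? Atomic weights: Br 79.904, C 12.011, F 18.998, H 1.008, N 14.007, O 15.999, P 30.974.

First, the molecular formula is C17H30FNO4 (counting implicit H from valence).
  C: 17 × 12.011 = 204.187
  F: 1 × 18.998 = 18.998
  H: 30 × 1.008 = 30.240
  N: 1 × 14.007 = 14.007
  O: 4 × 15.999 = 63.996
Sum: 17×12.011 + 1×18.998 + 30×1.008 + 1×14.007 + 4×15.999 = 331.428 → 331.43 g/mol.

331.43 g/mol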